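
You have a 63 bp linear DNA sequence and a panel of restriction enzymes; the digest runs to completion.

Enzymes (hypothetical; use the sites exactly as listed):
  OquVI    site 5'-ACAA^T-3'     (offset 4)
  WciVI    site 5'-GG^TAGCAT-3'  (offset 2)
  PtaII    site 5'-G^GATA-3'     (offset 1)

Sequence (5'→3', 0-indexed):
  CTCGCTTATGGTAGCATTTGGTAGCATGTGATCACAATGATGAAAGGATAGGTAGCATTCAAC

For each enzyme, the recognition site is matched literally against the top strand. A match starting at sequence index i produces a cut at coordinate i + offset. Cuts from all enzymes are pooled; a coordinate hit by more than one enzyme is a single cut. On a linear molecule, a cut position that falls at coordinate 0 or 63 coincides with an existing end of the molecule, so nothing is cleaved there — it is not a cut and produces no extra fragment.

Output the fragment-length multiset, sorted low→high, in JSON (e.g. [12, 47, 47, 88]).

Per-enzyme occurrences:
  OquVI ACAAT/4: at [33] ⇒ [37]
  WciVI GGTAGCAT/2: at [9, 19, 50] ⇒ [11, 21, 52]
  PtaII GGATA/1: at [45] ⇒ [46]

Pooled cuts: [11, 21, 37, 46, 52]

Fragment lengths:
  [0,11): 11 bp
  [11,21): 10 bp
  [21,37): 16 bp
  [37,46): 9 bp
  [46,52): 6 bp
  [52,63): 11 bp

[6,9,10,11,11,16]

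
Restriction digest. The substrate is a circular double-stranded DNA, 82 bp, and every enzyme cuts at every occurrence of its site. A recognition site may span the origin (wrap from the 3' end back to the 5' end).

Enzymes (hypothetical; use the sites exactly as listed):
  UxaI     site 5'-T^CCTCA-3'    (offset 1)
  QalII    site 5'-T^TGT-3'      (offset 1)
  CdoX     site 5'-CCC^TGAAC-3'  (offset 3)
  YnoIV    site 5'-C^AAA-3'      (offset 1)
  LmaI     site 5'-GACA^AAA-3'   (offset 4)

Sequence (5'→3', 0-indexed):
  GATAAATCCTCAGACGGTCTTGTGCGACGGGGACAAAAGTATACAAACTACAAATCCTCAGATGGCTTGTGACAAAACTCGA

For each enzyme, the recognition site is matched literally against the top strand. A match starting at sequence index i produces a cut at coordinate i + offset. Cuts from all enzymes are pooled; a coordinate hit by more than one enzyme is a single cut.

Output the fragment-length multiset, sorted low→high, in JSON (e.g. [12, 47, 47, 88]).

[1,1,4,6,7,9,12,13,14,15]

Site scan:
  UxaI TCCTCA/1: at [6, 54] ⇒ [7, 55]
  QalII TTGT/1: at [19, 66] ⇒ [20, 67]
  CdoX (CCCTGAAC, off=3): no sites
  YnoIV CAAA/1: at [33, 43, 50, 72] ⇒ [34, 44, 51, 73]
  LmaI GACAAAA/4: at [31, 70] ⇒ [35, 74]

All cut coordinates (distinct, sorted): [7, 20, 34, 35, 44, 51, 55, 67, 73, 74]

Fragment lengths:
  7→20: 13 bp
  20→34: 14 bp
  34→35: 1 bp
  35→44: 9 bp
  44→51: 7 bp
  51→55: 4 bp
  55→67: 12 bp
  67→73: 6 bp
  73→74: 1 bp
  74→7 (wrap): 82-74+7 = 15 bp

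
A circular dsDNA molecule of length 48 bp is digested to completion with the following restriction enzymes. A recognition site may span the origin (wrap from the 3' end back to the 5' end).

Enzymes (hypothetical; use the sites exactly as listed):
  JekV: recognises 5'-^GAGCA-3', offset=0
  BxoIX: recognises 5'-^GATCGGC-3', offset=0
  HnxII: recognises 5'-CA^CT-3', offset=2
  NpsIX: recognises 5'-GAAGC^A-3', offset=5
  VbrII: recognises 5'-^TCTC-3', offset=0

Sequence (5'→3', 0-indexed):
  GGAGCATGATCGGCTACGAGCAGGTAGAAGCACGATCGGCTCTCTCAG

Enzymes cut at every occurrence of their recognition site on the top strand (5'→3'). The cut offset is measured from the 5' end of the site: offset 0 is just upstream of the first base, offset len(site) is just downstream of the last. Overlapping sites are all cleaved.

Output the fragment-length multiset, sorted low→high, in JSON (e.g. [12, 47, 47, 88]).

[2,2,6,7,7,10,14]

Scan for sites:
  JekV GAGCA/0: at [1, 17] ⇒ [1, 17]
  BxoIX GATCGGC/0: at [7, 33] ⇒ [7, 33]
  HnxII (CACT, off=2): no sites
  NpsIX GAAGCA/5: at [26] ⇒ [31]
  VbrII TCTC/0: at [40, 42] ⇒ [40, 42]

Pooled cuts: [1, 7, 17, 31, 33, 40, 42]

Fragments:
  1→7: 6 bp
  7→17: 10 bp
  17→31: 14 bp
  31→33: 2 bp
  33→40: 7 bp
  40→42: 2 bp
  42→1 (wrap): 48-42+1 = 7 bp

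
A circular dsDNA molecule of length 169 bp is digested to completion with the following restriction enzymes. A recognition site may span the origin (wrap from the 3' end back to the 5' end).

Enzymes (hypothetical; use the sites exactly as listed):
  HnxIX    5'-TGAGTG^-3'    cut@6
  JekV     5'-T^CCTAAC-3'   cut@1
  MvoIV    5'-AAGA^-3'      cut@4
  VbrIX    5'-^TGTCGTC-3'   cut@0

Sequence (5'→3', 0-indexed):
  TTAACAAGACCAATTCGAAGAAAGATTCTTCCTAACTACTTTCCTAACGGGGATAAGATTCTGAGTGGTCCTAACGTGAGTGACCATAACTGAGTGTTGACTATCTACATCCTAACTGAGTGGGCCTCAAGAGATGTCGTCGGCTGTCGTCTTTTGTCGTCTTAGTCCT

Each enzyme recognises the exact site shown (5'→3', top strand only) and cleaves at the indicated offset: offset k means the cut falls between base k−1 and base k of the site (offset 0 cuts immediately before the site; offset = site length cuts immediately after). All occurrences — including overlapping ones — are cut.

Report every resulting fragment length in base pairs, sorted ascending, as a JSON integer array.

[2,2,4,5,9,10,10,10,12,12,12,13,14,14,16,24]

Site scan:
  HnxIX TGAGTG/6: at [61, 76, 90, 116] ⇒ [67, 82, 96, 122]
  JekV TCCTAAC/1: at [29, 41, 68, 109] ⇒ [30, 42, 69, 110]
  MvoIV AAGA/4: at [5, 17, 21, 54, 128] ⇒ [9, 21, 25, 58, 132]
  VbrIX TGTCGTC/0: at [134, 144, 154] ⇒ [134, 144, 154]

Pooled cuts: [9, 21, 25, 30, 42, 58, 67, 69, 82, 96, 110, 122, 132, 134, 144, 154]

Fragments:
  9→21: 12 bp
  21→25: 4 bp
  25→30: 5 bp
  30→42: 12 bp
  42→58: 16 bp
  58→67: 9 bp
  67→69: 2 bp
  69→82: 13 bp
  82→96: 14 bp
  96→110: 14 bp
  110→122: 12 bp
  122→132: 10 bp
  132→134: 2 bp
  134→144: 10 bp
  144→154: 10 bp
  154→9 (wrap): 169-154+9 = 24 bp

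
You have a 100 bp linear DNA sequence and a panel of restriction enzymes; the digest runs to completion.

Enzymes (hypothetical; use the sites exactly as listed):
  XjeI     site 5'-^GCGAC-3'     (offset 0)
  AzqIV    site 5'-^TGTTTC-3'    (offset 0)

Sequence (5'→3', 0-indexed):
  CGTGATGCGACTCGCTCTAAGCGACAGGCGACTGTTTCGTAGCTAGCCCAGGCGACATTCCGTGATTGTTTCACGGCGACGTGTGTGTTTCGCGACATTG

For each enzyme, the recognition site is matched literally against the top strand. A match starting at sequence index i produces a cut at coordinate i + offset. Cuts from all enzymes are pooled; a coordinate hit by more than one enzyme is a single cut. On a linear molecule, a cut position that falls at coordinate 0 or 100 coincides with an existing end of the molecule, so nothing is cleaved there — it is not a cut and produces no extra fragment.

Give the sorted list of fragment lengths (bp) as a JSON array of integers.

Per-enzyme occurrences:
  XjeI (GCGAC, off=0): starts [6, 20, 27, 51, 75, 91] → cuts [6, 20, 27, 51, 75, 91]
  AzqIV (TGTTTC, off=0): starts [32, 66, 85] → cuts [32, 66, 85]

All cut coordinates (distinct, sorted): [6, 20, 27, 32, 51, 66, 75, 85, 91]

Fragment lengths:
  [0,6): 6 bp
  [6,20): 14 bp
  [20,27): 7 bp
  [27,32): 5 bp
  [32,51): 19 bp
  [51,66): 15 bp
  [66,75): 9 bp
  [75,85): 10 bp
  [85,91): 6 bp
  [91,100): 9 bp

[5,6,6,7,9,9,10,14,15,19]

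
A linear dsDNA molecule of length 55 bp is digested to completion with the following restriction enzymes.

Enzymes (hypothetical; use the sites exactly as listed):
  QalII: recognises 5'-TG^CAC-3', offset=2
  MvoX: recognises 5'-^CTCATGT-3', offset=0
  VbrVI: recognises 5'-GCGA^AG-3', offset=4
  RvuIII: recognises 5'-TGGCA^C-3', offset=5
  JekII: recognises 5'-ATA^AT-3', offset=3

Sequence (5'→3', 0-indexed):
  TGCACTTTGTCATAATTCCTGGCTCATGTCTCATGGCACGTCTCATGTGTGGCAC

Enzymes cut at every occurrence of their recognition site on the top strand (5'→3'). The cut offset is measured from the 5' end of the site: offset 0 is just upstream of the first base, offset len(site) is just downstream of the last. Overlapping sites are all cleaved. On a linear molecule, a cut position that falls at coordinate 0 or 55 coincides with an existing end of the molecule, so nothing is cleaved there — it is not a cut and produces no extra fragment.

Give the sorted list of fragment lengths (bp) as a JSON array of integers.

Scan for sites:
  QalII TGCAC/2: at [0] ⇒ [2]
  MvoX CTCATGT/0: at [22, 41] ⇒ [22, 41]
  VbrVI (GCGAAG, off=4): no sites
  RvuIII TGGCAC/5: at [33, 49] ⇒ [38, 54]
  JekII ATAAT/3: at [11] ⇒ [14]

All cut coordinates (distinct, sorted): [2, 14, 22, 38, 41, 54]

Fragments:
  [0,2): 2 bp
  [2,14): 12 bp
  [14,22): 8 bp
  [22,38): 16 bp
  [38,41): 3 bp
  [41,54): 13 bp
  [54,55): 1 bp

[1,2,3,8,12,13,16]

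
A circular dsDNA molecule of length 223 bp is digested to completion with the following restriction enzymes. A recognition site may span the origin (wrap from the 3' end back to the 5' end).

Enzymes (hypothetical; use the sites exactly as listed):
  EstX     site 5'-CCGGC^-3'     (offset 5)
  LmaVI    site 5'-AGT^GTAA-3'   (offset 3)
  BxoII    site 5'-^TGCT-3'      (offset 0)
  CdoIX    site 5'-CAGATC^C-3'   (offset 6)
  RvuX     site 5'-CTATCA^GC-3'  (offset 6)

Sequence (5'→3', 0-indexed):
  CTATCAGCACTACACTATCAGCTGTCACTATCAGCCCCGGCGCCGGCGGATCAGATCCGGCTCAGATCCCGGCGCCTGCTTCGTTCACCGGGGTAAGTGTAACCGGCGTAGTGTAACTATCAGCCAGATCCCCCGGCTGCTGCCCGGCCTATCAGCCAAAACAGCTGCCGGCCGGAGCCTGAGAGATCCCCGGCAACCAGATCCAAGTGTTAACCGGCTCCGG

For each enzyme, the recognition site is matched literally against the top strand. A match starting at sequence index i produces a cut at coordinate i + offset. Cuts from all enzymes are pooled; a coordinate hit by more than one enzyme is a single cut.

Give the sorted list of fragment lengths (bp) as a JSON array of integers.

[3,4,5,5,5,6,6,6,7,7,8,8,9,9,10,10,11,13,14,15,18,22,22]

Scan for sites:
  EstX (CCGGC, off=5): starts [36, 42, 56, 68, 102, 132, 143, 167, 189, 213, 219] → cuts [1, 41, 47, 61, 73, 107, 137, 148, 172, 194, 218]
  LmaVI (AGTGTAA, off=3): starts [95, 109] → cuts [98, 112]
  BxoII (TGCT, off=0): starts [76, 137] → cuts [76, 137]
  CdoIX (CAGATCC, off=6): starts [51, 62, 124, 197] → cuts [57, 68, 130, 203]
  RvuX (CTATCAGC, off=6): starts [0, 14, 27, 116, 148] → cuts [6, 20, 33, 122, 154]

Pooled cuts: [1, 6, 20, 33, 41, 47, 57, 61, 68, 73, 76, 98, 107, 112, 122, 130, 137, 148, 154, 172, 194, 203, 218]

Fragment lengths:
  1→6: 5 bp
  6→20: 14 bp
  20→33: 13 bp
  33→41: 8 bp
  41→47: 6 bp
  47→57: 10 bp
  57→61: 4 bp
  61→68: 7 bp
  68→73: 5 bp
  73→76: 3 bp
  76→98: 22 bp
  98→107: 9 bp
  107→112: 5 bp
  112→122: 10 bp
  122→130: 8 bp
  130→137: 7 bp
  137→148: 11 bp
  148→154: 6 bp
  154→172: 18 bp
  172→194: 22 bp
  194→203: 9 bp
  203→218: 15 bp
  218→1 (wrap): 223-218+1 = 6 bp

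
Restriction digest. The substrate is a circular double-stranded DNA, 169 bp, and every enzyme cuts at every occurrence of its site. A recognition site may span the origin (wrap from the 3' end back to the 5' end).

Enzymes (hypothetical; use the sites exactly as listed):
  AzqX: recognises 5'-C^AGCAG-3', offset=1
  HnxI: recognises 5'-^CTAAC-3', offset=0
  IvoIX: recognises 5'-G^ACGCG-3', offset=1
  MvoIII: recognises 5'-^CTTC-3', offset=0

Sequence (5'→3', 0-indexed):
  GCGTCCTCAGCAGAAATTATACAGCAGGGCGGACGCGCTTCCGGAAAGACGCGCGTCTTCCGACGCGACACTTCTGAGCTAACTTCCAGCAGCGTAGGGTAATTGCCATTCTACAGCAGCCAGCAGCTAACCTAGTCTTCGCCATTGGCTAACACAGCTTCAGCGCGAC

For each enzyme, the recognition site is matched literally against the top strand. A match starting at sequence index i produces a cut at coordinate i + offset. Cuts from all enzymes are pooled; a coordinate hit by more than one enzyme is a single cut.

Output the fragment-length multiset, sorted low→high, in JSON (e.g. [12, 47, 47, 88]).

Per-enzyme occurrences:
  AzqX CAGCAG/1: at [7, 21, 86, 113, 120] ⇒ [8, 22, 87, 114, 121]
  HnxI CTAAC/0: at [78, 126, 148] ⇒ [78, 126, 148]
  IvoIX GACGCG/1: at [31, 47, 61, 166] ⇒ [32, 48, 62, 167]
  MvoIII CTTC/0: at [37, 56, 70, 82, 136, 157] ⇒ [37, 56, 70, 82, 136, 157]

Pooled cuts: [8, 22, 32, 37, 48, 56, 62, 70, 78, 82, 87, 114, 121, 126, 136, 148, 157, 167]

Fragment lengths:
  8→22: 14 bp
  22→32: 10 bp
  32→37: 5 bp
  37→48: 11 bp
  48→56: 8 bp
  56→62: 6 bp
  62→70: 8 bp
  70→78: 8 bp
  78→82: 4 bp
  82→87: 5 bp
  87→114: 27 bp
  114→121: 7 bp
  121→126: 5 bp
  126→136: 10 bp
  136→148: 12 bp
  148→157: 9 bp
  157→167: 10 bp
  167→8 (wrap): 169-167+8 = 10 bp

[4,5,5,5,6,7,8,8,8,9,10,10,10,10,11,12,14,27]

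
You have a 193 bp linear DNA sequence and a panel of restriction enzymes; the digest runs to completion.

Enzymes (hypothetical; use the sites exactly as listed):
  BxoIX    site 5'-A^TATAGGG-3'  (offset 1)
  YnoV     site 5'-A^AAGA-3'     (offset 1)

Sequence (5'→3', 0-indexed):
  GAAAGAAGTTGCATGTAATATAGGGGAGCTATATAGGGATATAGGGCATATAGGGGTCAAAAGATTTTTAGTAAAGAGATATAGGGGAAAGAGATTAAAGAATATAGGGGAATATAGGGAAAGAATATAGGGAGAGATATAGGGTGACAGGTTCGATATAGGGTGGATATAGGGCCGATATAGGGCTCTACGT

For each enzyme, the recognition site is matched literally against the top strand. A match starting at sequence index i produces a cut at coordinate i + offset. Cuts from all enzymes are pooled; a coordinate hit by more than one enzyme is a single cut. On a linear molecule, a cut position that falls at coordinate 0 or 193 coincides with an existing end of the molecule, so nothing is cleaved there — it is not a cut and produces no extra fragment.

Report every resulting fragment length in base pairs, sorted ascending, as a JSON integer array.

Per-enzyme occurrences:
  BxoIX (ATATAGGG, off=1): starts [17, 30, 38, 47, 78, 101, 111, 124, 136, 155, 166, 177] → cuts [18, 31, 39, 48, 79, 102, 112, 125, 137, 156, 167, 178]
  YnoV (AAAGA, off=1): starts [1, 59, 72, 87, 96, 119] → cuts [2, 60, 73, 88, 97, 120]

Pooled cuts: [2, 18, 31, 39, 48, 60, 73, 79, 88, 97, 102, 112, 120, 125, 137, 156, 167, 178]

Fragment lengths:
  [0,2): 2 bp
  [2,18): 16 bp
  [18,31): 13 bp
  [31,39): 8 bp
  [39,48): 9 bp
  [48,60): 12 bp
  [60,73): 13 bp
  [73,79): 6 bp
  [79,88): 9 bp
  [88,97): 9 bp
  [97,102): 5 bp
  [102,112): 10 bp
  [112,120): 8 bp
  [120,125): 5 bp
  [125,137): 12 bp
  [137,156): 19 bp
  [156,167): 11 bp
  [167,178): 11 bp
  [178,193): 15 bp

[2,5,5,6,8,8,9,9,9,10,11,11,12,12,13,13,15,16,19]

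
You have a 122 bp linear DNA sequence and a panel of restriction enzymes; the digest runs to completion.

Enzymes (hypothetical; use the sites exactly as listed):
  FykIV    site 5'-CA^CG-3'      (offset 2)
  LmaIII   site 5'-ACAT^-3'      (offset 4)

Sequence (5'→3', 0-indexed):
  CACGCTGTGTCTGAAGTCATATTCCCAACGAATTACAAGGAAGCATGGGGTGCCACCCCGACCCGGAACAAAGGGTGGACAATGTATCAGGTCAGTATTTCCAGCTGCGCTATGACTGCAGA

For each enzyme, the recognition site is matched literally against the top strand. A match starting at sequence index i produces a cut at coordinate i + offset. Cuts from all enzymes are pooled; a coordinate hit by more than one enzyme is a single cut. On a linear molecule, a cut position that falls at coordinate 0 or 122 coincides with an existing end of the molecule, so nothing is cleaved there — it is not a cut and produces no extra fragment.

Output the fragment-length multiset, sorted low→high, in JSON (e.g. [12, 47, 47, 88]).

[2,120]

Scan for sites:
  FykIV (CACG, off=2): starts [0] → cuts [2]
  LmaIII (ACAT, off=4): no sites

Pooled cuts: [2]

Fragments:
  [0,2): 2 bp
  [2,122): 120 bp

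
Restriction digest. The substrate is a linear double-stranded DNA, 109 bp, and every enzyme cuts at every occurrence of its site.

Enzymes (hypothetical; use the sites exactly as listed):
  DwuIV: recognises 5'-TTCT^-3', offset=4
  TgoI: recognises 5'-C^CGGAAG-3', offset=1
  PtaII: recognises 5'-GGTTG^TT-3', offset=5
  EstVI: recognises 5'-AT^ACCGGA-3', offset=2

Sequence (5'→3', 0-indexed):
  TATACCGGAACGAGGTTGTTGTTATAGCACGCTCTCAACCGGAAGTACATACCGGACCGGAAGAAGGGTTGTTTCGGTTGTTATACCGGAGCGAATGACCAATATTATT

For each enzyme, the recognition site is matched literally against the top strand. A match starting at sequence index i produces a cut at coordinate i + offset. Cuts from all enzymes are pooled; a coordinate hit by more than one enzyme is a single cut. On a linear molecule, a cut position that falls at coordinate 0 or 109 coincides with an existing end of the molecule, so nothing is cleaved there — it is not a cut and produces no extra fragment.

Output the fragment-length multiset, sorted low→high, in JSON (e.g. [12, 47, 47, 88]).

[3,4,7,9,11,14,15,21,25]

Scan for sites:
  DwuIV (TTCT, off=4): no sites
  TgoI (CCGGAAG, off=1): starts [38, 56] → cuts [39, 57]
  PtaII (GGTTGTT, off=5): starts [13, 66, 75] → cuts [18, 71, 80]
  EstVI (ATACCGGA, off=2): starts [1, 48, 82] → cuts [3, 50, 84]

Pooled cuts: [3, 18, 39, 50, 57, 71, 80, 84]

Fragment lengths:
  [0,3): 3 bp
  [3,18): 15 bp
  [18,39): 21 bp
  [39,50): 11 bp
  [50,57): 7 bp
  [57,71): 14 bp
  [71,80): 9 bp
  [80,84): 4 bp
  [84,109): 25 bp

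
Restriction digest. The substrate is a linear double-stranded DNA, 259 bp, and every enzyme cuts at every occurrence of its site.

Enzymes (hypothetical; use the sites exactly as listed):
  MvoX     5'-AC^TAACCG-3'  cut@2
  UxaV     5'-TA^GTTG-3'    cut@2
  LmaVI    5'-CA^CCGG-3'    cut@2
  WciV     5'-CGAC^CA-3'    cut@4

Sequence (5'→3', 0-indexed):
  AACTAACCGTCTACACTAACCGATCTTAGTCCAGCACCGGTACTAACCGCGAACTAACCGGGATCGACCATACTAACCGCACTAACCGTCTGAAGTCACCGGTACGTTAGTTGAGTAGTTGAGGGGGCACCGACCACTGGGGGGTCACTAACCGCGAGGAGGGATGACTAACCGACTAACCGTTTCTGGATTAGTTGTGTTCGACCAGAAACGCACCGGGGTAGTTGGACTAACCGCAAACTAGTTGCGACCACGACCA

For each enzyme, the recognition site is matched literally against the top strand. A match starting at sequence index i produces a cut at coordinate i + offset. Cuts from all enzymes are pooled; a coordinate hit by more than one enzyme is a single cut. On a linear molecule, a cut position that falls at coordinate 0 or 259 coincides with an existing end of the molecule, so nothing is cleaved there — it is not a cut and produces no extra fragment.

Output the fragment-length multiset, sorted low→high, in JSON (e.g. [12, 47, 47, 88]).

[2,3,5,6,7,7,8,8,8,8,9,10,11,11,12,13,13,14,14,16,17,17,20,20]

Per-enzyme occurrences:
  MvoX (ACTAACCG, off=2): starts [1, 14, 41, 52, 71, 80, 146, 166, 174, 228] → cuts [3, 16, 43, 54, 73, 82, 148, 168, 176, 230]
  UxaV (TAGTTG, off=2): starts [107, 115, 191, 221, 241] → cuts [109, 117, 193, 223, 243]
  LmaVI (CACCGG, off=2): starts [34, 96, 213] → cuts [36, 98, 215]
  WciV (CGACCA, off=4): starts [64, 130, 201, 247, 253] → cuts [68, 134, 205, 251, 257]

Pooled cuts: [3, 16, 36, 43, 54, 68, 73, 82, 98, 109, 117, 134, 148, 168, 176, 193, 205, 215, 223, 230, 243, 251, 257]

Fragments:
  [0,3): 3 bp
  [3,16): 13 bp
  [16,36): 20 bp
  [36,43): 7 bp
  [43,54): 11 bp
  [54,68): 14 bp
  [68,73): 5 bp
  [73,82): 9 bp
  [82,98): 16 bp
  [98,109): 11 bp
  [109,117): 8 bp
  [117,134): 17 bp
  [134,148): 14 bp
  [148,168): 20 bp
  [168,176): 8 bp
  [176,193): 17 bp
  [193,205): 12 bp
  [205,215): 10 bp
  [215,223): 8 bp
  [223,230): 7 bp
  [230,243): 13 bp
  [243,251): 8 bp
  [251,257): 6 bp
  [257,259): 2 bp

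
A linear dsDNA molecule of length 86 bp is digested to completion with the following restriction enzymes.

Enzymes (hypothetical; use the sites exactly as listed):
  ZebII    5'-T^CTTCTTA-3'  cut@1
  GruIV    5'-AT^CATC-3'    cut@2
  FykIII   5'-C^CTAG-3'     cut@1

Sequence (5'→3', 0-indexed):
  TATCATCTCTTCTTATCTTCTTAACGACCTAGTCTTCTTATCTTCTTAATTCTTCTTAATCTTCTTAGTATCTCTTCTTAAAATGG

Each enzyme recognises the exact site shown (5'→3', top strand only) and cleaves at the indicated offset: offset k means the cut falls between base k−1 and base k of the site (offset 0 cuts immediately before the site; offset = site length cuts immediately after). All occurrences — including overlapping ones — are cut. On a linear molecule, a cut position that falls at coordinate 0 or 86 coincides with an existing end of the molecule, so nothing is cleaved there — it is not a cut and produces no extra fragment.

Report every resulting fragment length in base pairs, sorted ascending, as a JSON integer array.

[3,5,5,8,8,9,10,12,13,13]

Scan for sites:
  ZebII TCTTCTTA/1: at [7, 15, 32, 40, 50, 59, 72] ⇒ [8, 16, 33, 41, 51, 60, 73]
  GruIV ATCATC/2: at [1] ⇒ [3]
  FykIII CCTAG/1: at [27] ⇒ [28]

Pooled cuts: [3, 8, 16, 28, 33, 41, 51, 60, 73]

Fragments:
  [0,3): 3 bp
  [3,8): 5 bp
  [8,16): 8 bp
  [16,28): 12 bp
  [28,33): 5 bp
  [33,41): 8 bp
  [41,51): 10 bp
  [51,60): 9 bp
  [60,73): 13 bp
  [73,86): 13 bp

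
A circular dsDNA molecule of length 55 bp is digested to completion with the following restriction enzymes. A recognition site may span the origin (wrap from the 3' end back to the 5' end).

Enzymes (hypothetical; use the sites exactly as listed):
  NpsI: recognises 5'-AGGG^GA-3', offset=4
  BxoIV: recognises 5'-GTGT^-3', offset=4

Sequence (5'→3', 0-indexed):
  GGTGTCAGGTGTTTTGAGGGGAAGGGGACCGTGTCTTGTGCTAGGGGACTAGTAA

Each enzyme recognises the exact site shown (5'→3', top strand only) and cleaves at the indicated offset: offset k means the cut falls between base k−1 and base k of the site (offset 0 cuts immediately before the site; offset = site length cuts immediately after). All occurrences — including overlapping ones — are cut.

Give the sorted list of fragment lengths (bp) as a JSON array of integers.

Per-enzyme occurrences:
  NpsI AGGGGA/4: at [16, 22, 42] ⇒ [20, 26, 46]
  BxoIV GTGT/4: at [1, 8, 30] ⇒ [5, 12, 34]

Pooled cuts: [5, 12, 20, 26, 34, 46]

Fragment lengths:
  5→12: 7 bp
  12→20: 8 bp
  20→26: 6 bp
  26→34: 8 bp
  34→46: 12 bp
  46→5 (wrap): 55-46+5 = 14 bp

[6,7,8,8,12,14]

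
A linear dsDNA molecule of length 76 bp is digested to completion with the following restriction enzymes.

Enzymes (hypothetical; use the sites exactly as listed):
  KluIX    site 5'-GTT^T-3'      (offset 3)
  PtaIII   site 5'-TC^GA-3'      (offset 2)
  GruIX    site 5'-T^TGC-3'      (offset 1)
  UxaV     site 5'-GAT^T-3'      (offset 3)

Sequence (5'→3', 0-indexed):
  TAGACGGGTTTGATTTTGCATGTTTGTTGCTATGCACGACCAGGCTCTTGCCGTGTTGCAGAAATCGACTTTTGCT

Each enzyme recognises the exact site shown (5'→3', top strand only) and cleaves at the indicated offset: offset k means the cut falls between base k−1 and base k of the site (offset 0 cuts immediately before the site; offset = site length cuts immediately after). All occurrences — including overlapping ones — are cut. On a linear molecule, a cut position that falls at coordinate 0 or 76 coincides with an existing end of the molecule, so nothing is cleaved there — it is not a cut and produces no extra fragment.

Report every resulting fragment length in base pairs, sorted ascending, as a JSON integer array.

[2,3,4,4,6,8,8,10,10,21]

Scan for sites:
  KluIX (GTTT, off=3): starts [7, 21] → cuts [10, 24]
  PtaIII (TCGA, off=2): starts [64] → cuts [66]
  GruIX (TTGC, off=1): starts [15, 26, 47, 55, 71] → cuts [16, 27, 48, 56, 72]
  UxaV (GATT, off=3): starts [11] → cuts [14]

Pooled cuts: [10, 14, 16, 24, 27, 48, 56, 66, 72]

Fragments:
  [0,10): 10 bp
  [10,14): 4 bp
  [14,16): 2 bp
  [16,24): 8 bp
  [24,27): 3 bp
  [27,48): 21 bp
  [48,56): 8 bp
  [56,66): 10 bp
  [66,72): 6 bp
  [72,76): 4 bp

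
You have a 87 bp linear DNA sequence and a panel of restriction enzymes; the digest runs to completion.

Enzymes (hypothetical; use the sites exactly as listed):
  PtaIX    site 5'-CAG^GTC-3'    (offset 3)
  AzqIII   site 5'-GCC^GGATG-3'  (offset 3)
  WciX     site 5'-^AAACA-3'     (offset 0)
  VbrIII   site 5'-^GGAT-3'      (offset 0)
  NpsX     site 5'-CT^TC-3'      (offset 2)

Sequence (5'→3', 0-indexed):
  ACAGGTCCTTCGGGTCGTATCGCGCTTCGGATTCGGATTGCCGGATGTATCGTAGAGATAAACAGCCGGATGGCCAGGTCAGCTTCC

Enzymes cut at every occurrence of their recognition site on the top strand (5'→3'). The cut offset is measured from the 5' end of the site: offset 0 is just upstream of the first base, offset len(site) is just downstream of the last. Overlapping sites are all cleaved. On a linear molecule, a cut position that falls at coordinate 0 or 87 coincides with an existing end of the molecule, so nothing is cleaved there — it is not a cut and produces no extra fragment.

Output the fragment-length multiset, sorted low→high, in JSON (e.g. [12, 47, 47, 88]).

Site scan:
  PtaIX (CAGGTC, off=3): starts [1, 74] → cuts [4, 77]
  AzqIII (GCCGGATG, off=3): starts [39, 64] → cuts [42, 67]
  WciX (AAACA, off=0): starts [59] → cuts [59]
  VbrIII (GGAT, off=0): starts [28, 34, 42, 67] → cuts [28, 34, 42, 67]
  NpsX (CTTC, off=2): starts [7, 24, 82] → cuts [9, 26, 84]

All cut coordinates (distinct, sorted): [4, 9, 26, 28, 34, 42, 59, 67, 77, 84]

Fragments:
  [0,4): 4 bp
  [4,9): 5 bp
  [9,26): 17 bp
  [26,28): 2 bp
  [28,34): 6 bp
  [34,42): 8 bp
  [42,59): 17 bp
  [59,67): 8 bp
  [67,77): 10 bp
  [77,84): 7 bp
  [84,87): 3 bp

[2,3,4,5,6,7,8,8,10,17,17]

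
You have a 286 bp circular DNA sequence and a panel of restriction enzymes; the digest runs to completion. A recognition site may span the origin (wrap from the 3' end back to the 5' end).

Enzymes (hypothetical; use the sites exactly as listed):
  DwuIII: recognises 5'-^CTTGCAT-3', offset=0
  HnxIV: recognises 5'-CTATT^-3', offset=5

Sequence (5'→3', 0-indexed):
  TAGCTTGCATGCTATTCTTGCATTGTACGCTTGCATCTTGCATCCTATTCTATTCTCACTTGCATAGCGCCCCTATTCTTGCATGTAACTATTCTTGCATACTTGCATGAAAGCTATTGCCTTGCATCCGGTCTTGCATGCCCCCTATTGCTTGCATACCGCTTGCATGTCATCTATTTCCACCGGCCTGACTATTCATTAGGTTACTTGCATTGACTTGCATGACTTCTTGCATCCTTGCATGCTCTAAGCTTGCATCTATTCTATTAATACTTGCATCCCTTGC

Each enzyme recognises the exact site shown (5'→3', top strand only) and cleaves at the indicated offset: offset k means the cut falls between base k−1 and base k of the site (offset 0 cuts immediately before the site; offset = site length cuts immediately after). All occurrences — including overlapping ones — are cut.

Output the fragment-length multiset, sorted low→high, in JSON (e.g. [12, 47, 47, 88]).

Scan for sites:
  DwuIII CTTGCAT/0: at [3, 16, 29, 36, 58, 77, 93, 101, 120, 132, 150, 161, 206, 216, 228, 236, 251, 272] ⇒ [3, 16, 29, 36, 58, 77, 93, 101, 120, 132, 150, 161, 206, 216, 228, 236, 251, 272]
  HnxIV CTATT/5: at [11, 44, 49, 72, 88, 113, 144, 173, 191, 258, 263] ⇒ [16, 49, 54, 77, 93, 118, 149, 178, 196, 263, 268]

All cut coordinates (distinct, sorted): [3, 16, 29, 36, 49, 54, 58, 77, 93, 101, 118, 120, 132, 149, 150, 161, 178, 196, 206, 216, 228, 236, 251, 263, 268, 272]

Fragment lengths:
  3→16: 13 bp
  16→29: 13 bp
  29→36: 7 bp
  36→49: 13 bp
  49→54: 5 bp
  54→58: 4 bp
  58→77: 19 bp
  77→93: 16 bp
  93→101: 8 bp
  101→118: 17 bp
  118→120: 2 bp
  120→132: 12 bp
  132→149: 17 bp
  149→150: 1 bp
  150→161: 11 bp
  161→178: 17 bp
  178→196: 18 bp
  196→206: 10 bp
  206→216: 10 bp
  216→228: 12 bp
  228→236: 8 bp
  236→251: 15 bp
  251→263: 12 bp
  263→268: 5 bp
  268→272: 4 bp
  272→3 (wrap): 286-272+3 = 17 bp

[1,2,4,4,5,5,7,8,8,10,10,11,12,12,12,13,13,13,15,16,17,17,17,17,18,19]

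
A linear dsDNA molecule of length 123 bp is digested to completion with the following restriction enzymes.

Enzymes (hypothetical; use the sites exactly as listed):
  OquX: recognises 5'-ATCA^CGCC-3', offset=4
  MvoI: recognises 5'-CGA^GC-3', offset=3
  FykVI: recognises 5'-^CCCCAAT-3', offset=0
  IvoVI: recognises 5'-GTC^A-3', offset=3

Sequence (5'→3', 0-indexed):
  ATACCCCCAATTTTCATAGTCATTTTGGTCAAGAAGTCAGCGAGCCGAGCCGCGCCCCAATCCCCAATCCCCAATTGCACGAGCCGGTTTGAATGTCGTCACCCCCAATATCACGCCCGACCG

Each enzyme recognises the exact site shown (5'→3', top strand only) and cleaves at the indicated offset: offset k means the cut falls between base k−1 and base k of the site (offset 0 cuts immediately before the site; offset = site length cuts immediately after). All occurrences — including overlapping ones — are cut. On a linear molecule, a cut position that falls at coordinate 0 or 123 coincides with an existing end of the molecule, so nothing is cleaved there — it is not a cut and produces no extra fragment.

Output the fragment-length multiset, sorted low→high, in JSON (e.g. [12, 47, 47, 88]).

Site scan:
  OquX ATCACGCC/4: at [109] ⇒ [113]
  MvoI CGAGC/3: at [40, 45, 79] ⇒ [43, 48, 82]
  FykVI CCCCAAT/0: at [4, 54, 61, 68, 102] ⇒ [4, 54, 61, 68, 102]
  IvoVI GTCA/3: at [18, 27, 35, 97] ⇒ [21, 30, 38, 100]

All cut coordinates (distinct, sorted): [4, 21, 30, 38, 43, 48, 54, 61, 68, 82, 100, 102, 113]

Fragment lengths:
  [0,4): 4 bp
  [4,21): 17 bp
  [21,30): 9 bp
  [30,38): 8 bp
  [38,43): 5 bp
  [43,48): 5 bp
  [48,54): 6 bp
  [54,61): 7 bp
  [61,68): 7 bp
  [68,82): 14 bp
  [82,100): 18 bp
  [100,102): 2 bp
  [102,113): 11 bp
  [113,123): 10 bp

[2,4,5,5,6,7,7,8,9,10,11,14,17,18]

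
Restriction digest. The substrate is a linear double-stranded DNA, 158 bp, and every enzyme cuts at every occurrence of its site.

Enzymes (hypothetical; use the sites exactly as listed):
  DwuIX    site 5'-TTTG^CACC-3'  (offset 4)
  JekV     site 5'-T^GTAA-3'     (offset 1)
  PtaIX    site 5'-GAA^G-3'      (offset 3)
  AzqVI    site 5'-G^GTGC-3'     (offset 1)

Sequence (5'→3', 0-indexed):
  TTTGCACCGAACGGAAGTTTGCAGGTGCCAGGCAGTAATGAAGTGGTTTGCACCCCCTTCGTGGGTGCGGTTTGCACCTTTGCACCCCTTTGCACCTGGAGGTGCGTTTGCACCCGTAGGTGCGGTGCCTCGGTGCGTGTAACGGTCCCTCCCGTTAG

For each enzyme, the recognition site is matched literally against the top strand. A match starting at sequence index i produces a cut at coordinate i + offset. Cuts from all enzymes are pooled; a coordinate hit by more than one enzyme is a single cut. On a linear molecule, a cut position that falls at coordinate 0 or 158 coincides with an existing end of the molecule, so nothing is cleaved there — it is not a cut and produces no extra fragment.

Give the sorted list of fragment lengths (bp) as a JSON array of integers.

[4,5,6,8,8,8,8,9,9,9,10,10,12,14,18,20]

Site scan:
  DwuIX TTTGCACC/4: at [0, 46, 70, 78, 88, 106] ⇒ [4, 50, 74, 82, 92, 110]
  JekV TGTAA/1: at [137] ⇒ [138]
  PtaIX GAAG/3: at [13, 39] ⇒ [16, 42]
  AzqVI GGTGC/1: at [23, 63, 100, 118, 123, 131] ⇒ [24, 64, 101, 119, 124, 132]

All cut coordinates (distinct, sorted): [4, 16, 24, 42, 50, 64, 74, 82, 92, 101, 110, 119, 124, 132, 138]

Fragments:
  [0,4): 4 bp
  [4,16): 12 bp
  [16,24): 8 bp
  [24,42): 18 bp
  [42,50): 8 bp
  [50,64): 14 bp
  [64,74): 10 bp
  [74,82): 8 bp
  [82,92): 10 bp
  [92,101): 9 bp
  [101,110): 9 bp
  [110,119): 9 bp
  [119,124): 5 bp
  [124,132): 8 bp
  [132,138): 6 bp
  [138,158): 20 bp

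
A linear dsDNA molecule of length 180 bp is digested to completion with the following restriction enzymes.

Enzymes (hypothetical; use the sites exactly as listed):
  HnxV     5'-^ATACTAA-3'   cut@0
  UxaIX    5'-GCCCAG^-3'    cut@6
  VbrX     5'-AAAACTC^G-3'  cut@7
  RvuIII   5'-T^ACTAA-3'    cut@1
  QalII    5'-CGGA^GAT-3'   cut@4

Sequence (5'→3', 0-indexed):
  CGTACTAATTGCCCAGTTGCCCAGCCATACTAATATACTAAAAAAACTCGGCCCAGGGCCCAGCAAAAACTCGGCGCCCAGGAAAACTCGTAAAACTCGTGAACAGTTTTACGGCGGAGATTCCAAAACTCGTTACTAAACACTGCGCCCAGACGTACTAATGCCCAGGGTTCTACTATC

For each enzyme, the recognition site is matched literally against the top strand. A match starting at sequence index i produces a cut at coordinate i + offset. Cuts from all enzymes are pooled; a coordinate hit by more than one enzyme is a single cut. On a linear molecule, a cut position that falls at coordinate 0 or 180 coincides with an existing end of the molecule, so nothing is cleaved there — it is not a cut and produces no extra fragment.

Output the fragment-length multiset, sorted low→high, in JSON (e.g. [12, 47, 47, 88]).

Site scan:
  HnxV (ATACTAA, off=0): starts [26, 34] → cuts [26, 34]
  UxaIX (GCCCAG, off=6): starts [10, 18, 50, 57, 75, 146, 162] → cuts [16, 24, 56, 63, 81, 152, 168]
  VbrX (AAAACTCG, off=7): starts [42, 65, 82, 91, 124] → cuts [49, 72, 89, 98, 131]
  RvuIII (TACTAA, off=1): starts [2, 27, 35, 133, 155] → cuts [3, 28, 36, 134, 156]
  QalII (CGGAGAT, off=4): starts [114] → cuts [118]

Pooled cuts: [3, 16, 24, 26, 28, 34, 36, 49, 56, 63, 72, 81, 89, 98, 118, 131, 134, 152, 156, 168]

Fragments:
  [0,3): 3 bp
  [3,16): 13 bp
  [16,24): 8 bp
  [24,26): 2 bp
  [26,28): 2 bp
  [28,34): 6 bp
  [34,36): 2 bp
  [36,49): 13 bp
  [49,56): 7 bp
  [56,63): 7 bp
  [63,72): 9 bp
  [72,81): 9 bp
  [81,89): 8 bp
  [89,98): 9 bp
  [98,118): 20 bp
  [118,131): 13 bp
  [131,134): 3 bp
  [134,152): 18 bp
  [152,156): 4 bp
  [156,168): 12 bp
  [168,180): 12 bp

[2,2,2,3,3,4,6,7,7,8,8,9,9,9,12,12,13,13,13,18,20]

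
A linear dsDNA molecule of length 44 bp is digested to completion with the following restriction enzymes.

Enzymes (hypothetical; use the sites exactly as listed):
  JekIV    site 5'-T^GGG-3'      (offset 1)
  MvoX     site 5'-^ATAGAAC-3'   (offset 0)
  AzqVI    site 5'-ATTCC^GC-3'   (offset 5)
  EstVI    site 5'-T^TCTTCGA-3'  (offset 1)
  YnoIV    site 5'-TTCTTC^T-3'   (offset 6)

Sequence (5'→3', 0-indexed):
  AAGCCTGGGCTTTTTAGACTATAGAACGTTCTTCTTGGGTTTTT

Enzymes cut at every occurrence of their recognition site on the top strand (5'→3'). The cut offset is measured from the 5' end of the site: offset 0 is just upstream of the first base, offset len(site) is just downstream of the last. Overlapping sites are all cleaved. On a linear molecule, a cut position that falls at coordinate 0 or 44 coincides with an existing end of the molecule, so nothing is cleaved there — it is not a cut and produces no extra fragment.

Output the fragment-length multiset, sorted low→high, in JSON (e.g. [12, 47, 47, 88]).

Scan for sites:
  JekIV TGGG/1: at [5, 35] ⇒ [6, 36]
  MvoX ATAGAAC/0: at [20] ⇒ [20]
  AzqVI (ATTCCGC, off=5): no sites
  EstVI (TTCTTCGA, off=1): no sites
  YnoIV TTCTTCT/6: at [28] ⇒ [34]

All cut coordinates (distinct, sorted): [6, 20, 34, 36]

Fragment lengths:
  [0,6): 6 bp
  [6,20): 14 bp
  [20,34): 14 bp
  [34,36): 2 bp
  [36,44): 8 bp

[2,6,8,14,14]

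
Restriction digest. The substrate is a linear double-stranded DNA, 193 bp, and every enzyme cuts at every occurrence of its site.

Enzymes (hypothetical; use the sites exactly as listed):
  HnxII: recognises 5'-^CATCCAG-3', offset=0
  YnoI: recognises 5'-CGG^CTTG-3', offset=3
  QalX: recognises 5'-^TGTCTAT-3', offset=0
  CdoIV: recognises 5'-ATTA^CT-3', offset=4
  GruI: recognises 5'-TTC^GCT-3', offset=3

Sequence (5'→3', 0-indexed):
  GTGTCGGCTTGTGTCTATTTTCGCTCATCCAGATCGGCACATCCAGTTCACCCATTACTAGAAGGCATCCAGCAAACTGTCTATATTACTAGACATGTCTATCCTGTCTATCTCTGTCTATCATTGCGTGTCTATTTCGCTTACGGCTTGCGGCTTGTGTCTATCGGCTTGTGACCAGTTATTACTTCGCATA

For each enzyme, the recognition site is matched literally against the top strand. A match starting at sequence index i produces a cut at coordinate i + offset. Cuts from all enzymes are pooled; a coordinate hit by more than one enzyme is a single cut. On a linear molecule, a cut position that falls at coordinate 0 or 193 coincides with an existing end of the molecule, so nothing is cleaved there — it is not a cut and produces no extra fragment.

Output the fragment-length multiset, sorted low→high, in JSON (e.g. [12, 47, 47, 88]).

[3,4,4,7,7,7,8,8,9,9,10,10,10,11,11,12,14,14,17,18]

Per-enzyme occurrences:
  HnxII (CATCCAG, off=0): starts [25, 39, 65] → cuts [25, 39, 65]
  YnoI (CGGCTTG, off=3): starts [4, 143, 150, 164] → cuts [7, 146, 153, 167]
  QalX (TGTCTAT, off=0): starts [11, 77, 95, 104, 114, 128, 157] → cuts [11, 77, 95, 104, 114, 128, 157]
  CdoIV (ATTACT, off=4): starts [53, 84, 180] → cuts [57, 88, 184]
  GruI (TTCGCT, off=3): starts [19, 135] → cuts [22, 138]

All cut coordinates (distinct, sorted): [7, 11, 22, 25, 39, 57, 65, 77, 88, 95, 104, 114, 128, 138, 146, 153, 157, 167, 184]

Fragment lengths:
  [0,7): 7 bp
  [7,11): 4 bp
  [11,22): 11 bp
  [22,25): 3 bp
  [25,39): 14 bp
  [39,57): 18 bp
  [57,65): 8 bp
  [65,77): 12 bp
  [77,88): 11 bp
  [88,95): 7 bp
  [95,104): 9 bp
  [104,114): 10 bp
  [114,128): 14 bp
  [128,138): 10 bp
  [138,146): 8 bp
  [146,153): 7 bp
  [153,157): 4 bp
  [157,167): 10 bp
  [167,184): 17 bp
  [184,193): 9 bp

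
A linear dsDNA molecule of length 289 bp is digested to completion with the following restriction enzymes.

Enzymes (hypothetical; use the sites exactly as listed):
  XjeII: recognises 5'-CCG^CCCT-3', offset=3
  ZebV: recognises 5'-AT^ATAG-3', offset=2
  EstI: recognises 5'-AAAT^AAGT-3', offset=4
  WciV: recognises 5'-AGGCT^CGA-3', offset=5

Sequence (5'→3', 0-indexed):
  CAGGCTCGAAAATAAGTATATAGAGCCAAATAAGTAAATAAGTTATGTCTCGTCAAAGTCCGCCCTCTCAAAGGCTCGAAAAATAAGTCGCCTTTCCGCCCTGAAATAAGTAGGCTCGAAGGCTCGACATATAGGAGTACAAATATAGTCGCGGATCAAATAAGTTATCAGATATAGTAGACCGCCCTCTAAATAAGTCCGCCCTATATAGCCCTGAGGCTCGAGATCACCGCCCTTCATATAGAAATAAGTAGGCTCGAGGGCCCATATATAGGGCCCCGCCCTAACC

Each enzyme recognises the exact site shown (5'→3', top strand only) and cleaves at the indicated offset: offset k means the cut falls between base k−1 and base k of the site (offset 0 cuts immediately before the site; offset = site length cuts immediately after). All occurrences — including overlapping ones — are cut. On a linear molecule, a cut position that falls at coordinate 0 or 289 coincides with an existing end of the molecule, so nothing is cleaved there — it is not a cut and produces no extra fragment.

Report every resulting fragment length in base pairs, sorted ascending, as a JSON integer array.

Site scan:
  XjeII (CCGCCCT, off=3): starts [59, 95, 181, 198, 229, 278] → cuts [62, 98, 184, 201, 232, 281]
  ZebV (ATATAG, off=2): starts [17, 128, 142, 171, 205, 238, 268] → cuts [19, 130, 144, 173, 207, 240, 270]
  EstI (AAATAAGT, off=4): starts [9, 27, 35, 80, 103, 157, 190, 244] → cuts [13, 31, 39, 84, 107, 161, 194, 248]
  WciV (AGGCTCGA, off=5): starts [1, 71, 111, 119, 216, 252] → cuts [6, 76, 116, 124, 221, 257]

All cut coordinates (distinct, sorted): [6, 13, 19, 31, 39, 62, 76, 84, 98, 107, 116, 124, 130, 144, 161, 173, 184, 194, 201, 207, 221, 232, 240, 248, 257, 270, 281]

Fragments:
  [0,6): 6 bp
  [6,13): 7 bp
  [13,19): 6 bp
  [19,31): 12 bp
  [31,39): 8 bp
  [39,62): 23 bp
  [62,76): 14 bp
  [76,84): 8 bp
  [84,98): 14 bp
  [98,107): 9 bp
  [107,116): 9 bp
  [116,124): 8 bp
  [124,130): 6 bp
  [130,144): 14 bp
  [144,161): 17 bp
  [161,173): 12 bp
  [173,184): 11 bp
  [184,194): 10 bp
  [194,201): 7 bp
  [201,207): 6 bp
  [207,221): 14 bp
  [221,232): 11 bp
  [232,240): 8 bp
  [240,248): 8 bp
  [248,257): 9 bp
  [257,270): 13 bp
  [270,281): 11 bp
  [281,289): 8 bp

[6,6,6,6,7,7,8,8,8,8,8,8,9,9,9,10,11,11,11,12,12,13,14,14,14,14,17,23]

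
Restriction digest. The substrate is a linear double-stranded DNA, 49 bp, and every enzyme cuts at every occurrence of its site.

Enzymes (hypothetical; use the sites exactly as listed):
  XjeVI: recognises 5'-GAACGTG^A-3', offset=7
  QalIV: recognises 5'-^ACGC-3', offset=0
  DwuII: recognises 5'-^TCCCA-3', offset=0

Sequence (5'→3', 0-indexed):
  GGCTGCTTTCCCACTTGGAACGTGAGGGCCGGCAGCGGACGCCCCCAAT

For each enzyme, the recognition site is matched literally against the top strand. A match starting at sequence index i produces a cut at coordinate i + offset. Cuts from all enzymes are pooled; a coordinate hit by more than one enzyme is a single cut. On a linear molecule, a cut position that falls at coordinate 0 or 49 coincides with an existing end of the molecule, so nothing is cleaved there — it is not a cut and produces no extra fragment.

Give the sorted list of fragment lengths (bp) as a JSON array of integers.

Scan for sites:
  XjeVI (GAACGTGA, off=7): starts [17] → cuts [24]
  QalIV (ACGC, off=0): starts [38] → cuts [38]
  DwuII (TCCCA, off=0): starts [8] → cuts [8]

Pooled cuts: [8, 24, 38]

Fragment lengths:
  [0,8): 8 bp
  [8,24): 16 bp
  [24,38): 14 bp
  [38,49): 11 bp

[8,11,14,16]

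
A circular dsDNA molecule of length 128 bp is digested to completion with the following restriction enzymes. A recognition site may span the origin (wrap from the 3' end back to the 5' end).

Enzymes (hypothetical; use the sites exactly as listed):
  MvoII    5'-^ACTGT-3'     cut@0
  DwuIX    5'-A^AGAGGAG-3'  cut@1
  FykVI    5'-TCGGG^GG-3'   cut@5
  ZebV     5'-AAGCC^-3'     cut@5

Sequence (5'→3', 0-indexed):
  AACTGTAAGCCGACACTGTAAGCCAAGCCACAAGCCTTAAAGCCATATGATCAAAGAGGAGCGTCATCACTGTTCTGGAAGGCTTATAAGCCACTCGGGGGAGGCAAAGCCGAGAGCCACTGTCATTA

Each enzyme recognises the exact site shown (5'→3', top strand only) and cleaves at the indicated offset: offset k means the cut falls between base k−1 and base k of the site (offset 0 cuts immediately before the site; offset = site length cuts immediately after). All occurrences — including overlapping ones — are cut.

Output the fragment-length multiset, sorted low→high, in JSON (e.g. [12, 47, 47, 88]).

Site scan:
  MvoII ACTGT/0: at [1, 14, 68, 118] ⇒ [1, 14, 68, 118]
  DwuIX AAGAGGAG/1: at [53] ⇒ [54]
  FykVI TCGGGGG/5: at [94] ⇒ [99]
  ZebV AAGCC/5: at [6, 19, 24, 31, 39, 87, 106] ⇒ [11, 24, 29, 36, 44, 92, 111]

Pooled cuts: [1, 11, 14, 24, 29, 36, 44, 54, 68, 92, 99, 111, 118]

Fragment lengths:
  1→11: 10 bp
  11→14: 3 bp
  14→24: 10 bp
  24→29: 5 bp
  29→36: 7 bp
  36→44: 8 bp
  44→54: 10 bp
  54→68: 14 bp
  68→92: 24 bp
  92→99: 7 bp
  99→111: 12 bp
  111→118: 7 bp
  118→1 (wrap): 128-118+1 = 11 bp

[3,5,7,7,7,8,10,10,10,11,12,14,24]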